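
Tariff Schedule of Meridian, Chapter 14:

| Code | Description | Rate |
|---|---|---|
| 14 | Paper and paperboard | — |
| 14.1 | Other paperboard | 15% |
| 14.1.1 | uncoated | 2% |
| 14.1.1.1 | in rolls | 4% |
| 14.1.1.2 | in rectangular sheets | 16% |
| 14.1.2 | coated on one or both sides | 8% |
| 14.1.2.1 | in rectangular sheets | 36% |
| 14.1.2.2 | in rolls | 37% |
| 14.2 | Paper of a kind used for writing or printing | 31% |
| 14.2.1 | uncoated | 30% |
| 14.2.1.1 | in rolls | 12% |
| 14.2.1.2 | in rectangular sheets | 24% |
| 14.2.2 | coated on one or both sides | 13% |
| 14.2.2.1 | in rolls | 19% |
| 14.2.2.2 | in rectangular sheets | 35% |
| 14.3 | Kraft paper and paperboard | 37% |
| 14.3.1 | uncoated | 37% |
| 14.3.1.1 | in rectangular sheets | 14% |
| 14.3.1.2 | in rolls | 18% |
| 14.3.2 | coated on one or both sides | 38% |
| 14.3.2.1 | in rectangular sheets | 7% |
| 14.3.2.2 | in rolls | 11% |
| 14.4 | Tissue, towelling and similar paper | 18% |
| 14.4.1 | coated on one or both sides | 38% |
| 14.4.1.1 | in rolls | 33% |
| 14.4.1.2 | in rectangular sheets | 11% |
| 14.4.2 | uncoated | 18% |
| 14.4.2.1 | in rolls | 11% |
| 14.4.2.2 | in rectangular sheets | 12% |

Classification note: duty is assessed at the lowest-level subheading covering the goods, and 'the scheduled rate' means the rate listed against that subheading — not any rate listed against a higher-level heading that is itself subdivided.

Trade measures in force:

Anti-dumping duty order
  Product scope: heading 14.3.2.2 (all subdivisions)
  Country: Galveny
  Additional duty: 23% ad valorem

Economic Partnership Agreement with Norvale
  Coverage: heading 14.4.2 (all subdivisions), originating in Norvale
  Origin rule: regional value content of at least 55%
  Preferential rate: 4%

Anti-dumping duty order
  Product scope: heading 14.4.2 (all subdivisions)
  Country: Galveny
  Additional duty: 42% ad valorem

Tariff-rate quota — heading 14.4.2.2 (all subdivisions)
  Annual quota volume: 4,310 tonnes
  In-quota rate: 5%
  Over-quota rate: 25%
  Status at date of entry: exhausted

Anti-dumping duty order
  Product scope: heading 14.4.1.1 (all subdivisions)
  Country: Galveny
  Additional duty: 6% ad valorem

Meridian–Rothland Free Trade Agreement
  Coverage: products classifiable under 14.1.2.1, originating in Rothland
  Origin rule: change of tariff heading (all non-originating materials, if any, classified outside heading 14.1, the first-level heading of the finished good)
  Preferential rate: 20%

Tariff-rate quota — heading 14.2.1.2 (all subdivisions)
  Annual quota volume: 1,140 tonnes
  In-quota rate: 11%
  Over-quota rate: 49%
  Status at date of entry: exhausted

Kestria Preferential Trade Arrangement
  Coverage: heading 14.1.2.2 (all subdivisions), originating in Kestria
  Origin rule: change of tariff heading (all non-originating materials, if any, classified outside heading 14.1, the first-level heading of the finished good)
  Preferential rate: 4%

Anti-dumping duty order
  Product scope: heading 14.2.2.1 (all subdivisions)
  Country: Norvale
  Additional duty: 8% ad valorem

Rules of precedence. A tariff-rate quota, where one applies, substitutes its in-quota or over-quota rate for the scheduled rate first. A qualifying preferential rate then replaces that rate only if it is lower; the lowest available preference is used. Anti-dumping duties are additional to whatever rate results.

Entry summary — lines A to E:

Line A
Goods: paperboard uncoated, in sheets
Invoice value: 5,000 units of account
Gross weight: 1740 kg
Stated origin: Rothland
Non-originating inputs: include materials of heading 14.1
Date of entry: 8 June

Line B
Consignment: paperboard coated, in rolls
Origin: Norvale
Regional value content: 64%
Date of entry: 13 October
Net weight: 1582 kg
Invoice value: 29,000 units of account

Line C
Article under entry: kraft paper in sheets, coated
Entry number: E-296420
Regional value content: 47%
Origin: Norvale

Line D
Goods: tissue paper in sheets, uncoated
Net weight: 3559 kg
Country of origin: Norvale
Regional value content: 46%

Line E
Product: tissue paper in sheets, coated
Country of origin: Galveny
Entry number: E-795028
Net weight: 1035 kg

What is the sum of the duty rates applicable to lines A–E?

96%

Line A: paperboard → 14.1; uncoated → 14.1.1; in sheets → 14.1.1.2. Scheduled 16%. Rothland agreement on 14.1.2.1: 14.1.1.2 not covered. → 16%.
Line B: paperboard → 14.1; coated → 14.1.2; in rolls → 14.1.2.2. Scheduled 37%. Norvale agreement on 14.4.2: 14.1.2.2 not covered. → 37%.
Line C: kraft paper → 14.3; coated → 14.3.2; in sheets → 14.3.2.1. Scheduled 7%. Norvale agreement on 14.4.2: 14.3.2.1 not covered. → 7%.
Line D: tissue paper → 14.4; uncoated → 14.4.2; in sheets → 14.4.2.2. Scheduled 12%. quota on 14.4.2.2 exhausted → over-quota 25%; Norvale agreement on 14.4.2: RVC < 55%. → 25%.
Line E: tissue paper → 14.4; coated → 14.4.1; in sheets → 14.4.1.2. Scheduled 11%. No special measure applies. → 11%.
Sum: 16% + 37% + 7% + 25% + 11% = 96%.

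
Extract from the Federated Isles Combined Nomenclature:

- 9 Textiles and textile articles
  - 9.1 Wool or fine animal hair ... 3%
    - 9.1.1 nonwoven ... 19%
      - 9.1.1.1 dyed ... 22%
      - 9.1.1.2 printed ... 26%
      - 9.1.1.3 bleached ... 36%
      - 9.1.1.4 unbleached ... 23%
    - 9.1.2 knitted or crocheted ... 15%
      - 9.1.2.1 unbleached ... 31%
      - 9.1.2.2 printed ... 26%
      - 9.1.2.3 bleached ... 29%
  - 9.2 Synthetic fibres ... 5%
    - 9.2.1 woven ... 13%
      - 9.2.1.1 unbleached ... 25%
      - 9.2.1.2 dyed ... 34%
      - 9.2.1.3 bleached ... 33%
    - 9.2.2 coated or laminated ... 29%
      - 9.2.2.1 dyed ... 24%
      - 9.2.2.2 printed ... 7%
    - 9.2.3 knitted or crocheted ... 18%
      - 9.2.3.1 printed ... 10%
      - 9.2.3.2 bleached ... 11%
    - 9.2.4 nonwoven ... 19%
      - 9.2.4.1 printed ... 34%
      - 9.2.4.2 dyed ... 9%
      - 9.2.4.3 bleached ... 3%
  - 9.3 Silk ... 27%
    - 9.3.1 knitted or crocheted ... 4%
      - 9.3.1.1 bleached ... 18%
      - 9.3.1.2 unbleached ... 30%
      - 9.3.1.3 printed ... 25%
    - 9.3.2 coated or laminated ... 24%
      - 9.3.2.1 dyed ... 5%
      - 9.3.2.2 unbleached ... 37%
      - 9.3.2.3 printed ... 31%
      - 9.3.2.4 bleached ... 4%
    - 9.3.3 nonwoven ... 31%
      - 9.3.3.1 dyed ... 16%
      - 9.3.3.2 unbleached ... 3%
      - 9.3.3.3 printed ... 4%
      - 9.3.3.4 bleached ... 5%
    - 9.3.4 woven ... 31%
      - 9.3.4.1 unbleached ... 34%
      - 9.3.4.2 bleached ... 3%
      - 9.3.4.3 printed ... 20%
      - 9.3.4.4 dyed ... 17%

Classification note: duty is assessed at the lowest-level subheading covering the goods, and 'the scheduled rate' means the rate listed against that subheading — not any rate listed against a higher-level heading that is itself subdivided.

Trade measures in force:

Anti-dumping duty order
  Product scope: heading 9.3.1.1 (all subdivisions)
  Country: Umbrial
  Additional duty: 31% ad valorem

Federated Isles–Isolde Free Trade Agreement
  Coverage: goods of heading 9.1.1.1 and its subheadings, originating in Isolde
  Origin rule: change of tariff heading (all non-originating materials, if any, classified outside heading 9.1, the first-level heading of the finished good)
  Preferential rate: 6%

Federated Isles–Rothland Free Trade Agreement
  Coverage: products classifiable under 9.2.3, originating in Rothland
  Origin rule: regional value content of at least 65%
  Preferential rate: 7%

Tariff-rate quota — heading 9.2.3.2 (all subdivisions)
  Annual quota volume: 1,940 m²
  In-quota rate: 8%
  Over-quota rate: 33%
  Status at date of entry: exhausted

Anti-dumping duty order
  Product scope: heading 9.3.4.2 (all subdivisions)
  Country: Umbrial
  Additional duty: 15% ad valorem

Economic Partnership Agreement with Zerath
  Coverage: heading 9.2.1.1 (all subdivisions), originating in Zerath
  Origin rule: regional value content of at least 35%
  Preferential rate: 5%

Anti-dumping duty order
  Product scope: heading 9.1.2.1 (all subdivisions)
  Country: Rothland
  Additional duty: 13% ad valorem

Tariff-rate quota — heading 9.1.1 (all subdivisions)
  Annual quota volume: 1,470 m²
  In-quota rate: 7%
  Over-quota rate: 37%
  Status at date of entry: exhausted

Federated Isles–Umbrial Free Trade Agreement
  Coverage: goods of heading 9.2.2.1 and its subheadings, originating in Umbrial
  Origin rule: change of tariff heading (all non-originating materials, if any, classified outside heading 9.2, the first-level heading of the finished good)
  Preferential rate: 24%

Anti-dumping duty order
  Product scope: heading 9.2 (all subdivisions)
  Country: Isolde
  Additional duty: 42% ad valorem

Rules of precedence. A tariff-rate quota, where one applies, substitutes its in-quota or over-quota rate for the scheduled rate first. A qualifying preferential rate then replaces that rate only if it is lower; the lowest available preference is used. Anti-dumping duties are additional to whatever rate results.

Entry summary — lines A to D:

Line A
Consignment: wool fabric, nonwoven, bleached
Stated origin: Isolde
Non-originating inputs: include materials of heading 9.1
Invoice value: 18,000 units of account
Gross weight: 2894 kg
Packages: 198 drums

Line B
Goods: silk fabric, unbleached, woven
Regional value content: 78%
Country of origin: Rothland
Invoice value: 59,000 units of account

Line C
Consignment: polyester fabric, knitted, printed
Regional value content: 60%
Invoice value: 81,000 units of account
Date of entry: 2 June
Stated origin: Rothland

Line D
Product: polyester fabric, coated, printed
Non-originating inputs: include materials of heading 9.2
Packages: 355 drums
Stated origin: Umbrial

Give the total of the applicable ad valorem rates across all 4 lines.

Line A: wool → 9.1; nonwoven → 9.1.1; bleached → 9.1.1.3. Scheduled 36%. quota on 9.1.1 exhausted → over-quota 37%; Isolde agreement on 9.1.1.1: 9.1.1.3 not covered. → 37%.
Line B: silk → 9.3; woven → 9.3.4; unbleached → 9.3.4.1. Scheduled 34%. Rothland agreement on 9.2.3: 9.3.4.1 not covered. → 34%.
Line C: polyester → 9.2; knitted → 9.2.3; printed → 9.2.3.1. Scheduled 10%. Rothland agreement on 9.2.3: RVC < 65%. → 10%.
Line D: polyester → 9.2; coated → 9.2.2; printed → 9.2.2.2. Scheduled 7%. Umbrial agreement on 9.2.2.1: 9.2.2.2 not covered. → 7%.
Sum: 37% + 34% + 10% + 7% = 88%.

88%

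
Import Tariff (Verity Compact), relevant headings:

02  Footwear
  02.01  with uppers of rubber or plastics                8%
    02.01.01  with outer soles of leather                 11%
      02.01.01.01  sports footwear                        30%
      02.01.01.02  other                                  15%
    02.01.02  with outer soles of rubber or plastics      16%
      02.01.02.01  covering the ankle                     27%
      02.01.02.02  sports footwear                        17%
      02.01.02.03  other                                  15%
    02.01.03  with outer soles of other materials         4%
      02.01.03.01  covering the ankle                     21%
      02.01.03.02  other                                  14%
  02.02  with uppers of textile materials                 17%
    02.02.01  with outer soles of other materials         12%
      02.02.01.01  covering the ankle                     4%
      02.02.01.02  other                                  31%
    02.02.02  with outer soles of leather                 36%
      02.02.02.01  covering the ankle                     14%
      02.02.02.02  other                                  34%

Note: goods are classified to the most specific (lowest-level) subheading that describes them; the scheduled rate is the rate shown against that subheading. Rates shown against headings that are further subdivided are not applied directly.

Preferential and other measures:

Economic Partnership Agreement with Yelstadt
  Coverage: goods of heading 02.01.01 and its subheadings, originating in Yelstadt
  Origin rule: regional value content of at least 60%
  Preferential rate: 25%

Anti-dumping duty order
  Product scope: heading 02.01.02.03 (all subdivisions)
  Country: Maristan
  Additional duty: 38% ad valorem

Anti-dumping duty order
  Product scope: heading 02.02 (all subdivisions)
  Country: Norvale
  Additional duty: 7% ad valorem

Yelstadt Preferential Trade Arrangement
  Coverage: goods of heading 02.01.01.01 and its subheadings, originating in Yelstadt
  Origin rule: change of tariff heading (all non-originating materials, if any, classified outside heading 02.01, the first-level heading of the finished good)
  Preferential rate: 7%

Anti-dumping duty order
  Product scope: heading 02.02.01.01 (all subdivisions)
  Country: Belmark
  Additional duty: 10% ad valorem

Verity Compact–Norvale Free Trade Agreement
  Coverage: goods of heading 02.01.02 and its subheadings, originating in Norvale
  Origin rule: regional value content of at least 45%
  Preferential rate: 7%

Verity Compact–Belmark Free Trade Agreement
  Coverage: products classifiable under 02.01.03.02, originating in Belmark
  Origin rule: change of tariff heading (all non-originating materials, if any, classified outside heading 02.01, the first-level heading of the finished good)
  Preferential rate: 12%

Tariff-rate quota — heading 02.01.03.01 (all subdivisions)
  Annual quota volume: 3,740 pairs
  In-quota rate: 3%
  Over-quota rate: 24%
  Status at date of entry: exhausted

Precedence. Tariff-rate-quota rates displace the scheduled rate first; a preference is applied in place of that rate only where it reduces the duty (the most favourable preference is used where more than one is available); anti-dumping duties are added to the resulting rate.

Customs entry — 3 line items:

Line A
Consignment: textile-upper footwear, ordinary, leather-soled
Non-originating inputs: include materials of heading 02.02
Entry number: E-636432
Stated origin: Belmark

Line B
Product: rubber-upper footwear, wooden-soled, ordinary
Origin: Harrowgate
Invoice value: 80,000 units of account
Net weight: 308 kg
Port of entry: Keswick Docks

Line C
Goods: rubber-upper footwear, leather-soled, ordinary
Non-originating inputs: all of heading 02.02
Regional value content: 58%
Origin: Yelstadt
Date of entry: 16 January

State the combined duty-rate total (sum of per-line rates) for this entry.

63%

Line A: textile-upper → 02.02; leather-soled → 02.02.02; ordinary → 02.02.02.02. Scheduled 34%. Belmark agreement on 02.01.03.02: 02.02.02.02 not covered. → 34%.
Line B: rubber-upper → 02.01; wooden-soled → 02.01.03; ordinary → 02.01.03.02. Scheduled 14%. No special measure applies. → 14%.
Line C: rubber-upper → 02.01; leather-soled → 02.01.01; ordinary → 02.01.01.02. Scheduled 15%. Yelstadt agreement on 02.01.01: RVC < 60%; Yelstadt agreement on 02.01.01.01: 02.01.01.02 not covered. → 15%.
Sum: 34% + 14% + 15% = 63%.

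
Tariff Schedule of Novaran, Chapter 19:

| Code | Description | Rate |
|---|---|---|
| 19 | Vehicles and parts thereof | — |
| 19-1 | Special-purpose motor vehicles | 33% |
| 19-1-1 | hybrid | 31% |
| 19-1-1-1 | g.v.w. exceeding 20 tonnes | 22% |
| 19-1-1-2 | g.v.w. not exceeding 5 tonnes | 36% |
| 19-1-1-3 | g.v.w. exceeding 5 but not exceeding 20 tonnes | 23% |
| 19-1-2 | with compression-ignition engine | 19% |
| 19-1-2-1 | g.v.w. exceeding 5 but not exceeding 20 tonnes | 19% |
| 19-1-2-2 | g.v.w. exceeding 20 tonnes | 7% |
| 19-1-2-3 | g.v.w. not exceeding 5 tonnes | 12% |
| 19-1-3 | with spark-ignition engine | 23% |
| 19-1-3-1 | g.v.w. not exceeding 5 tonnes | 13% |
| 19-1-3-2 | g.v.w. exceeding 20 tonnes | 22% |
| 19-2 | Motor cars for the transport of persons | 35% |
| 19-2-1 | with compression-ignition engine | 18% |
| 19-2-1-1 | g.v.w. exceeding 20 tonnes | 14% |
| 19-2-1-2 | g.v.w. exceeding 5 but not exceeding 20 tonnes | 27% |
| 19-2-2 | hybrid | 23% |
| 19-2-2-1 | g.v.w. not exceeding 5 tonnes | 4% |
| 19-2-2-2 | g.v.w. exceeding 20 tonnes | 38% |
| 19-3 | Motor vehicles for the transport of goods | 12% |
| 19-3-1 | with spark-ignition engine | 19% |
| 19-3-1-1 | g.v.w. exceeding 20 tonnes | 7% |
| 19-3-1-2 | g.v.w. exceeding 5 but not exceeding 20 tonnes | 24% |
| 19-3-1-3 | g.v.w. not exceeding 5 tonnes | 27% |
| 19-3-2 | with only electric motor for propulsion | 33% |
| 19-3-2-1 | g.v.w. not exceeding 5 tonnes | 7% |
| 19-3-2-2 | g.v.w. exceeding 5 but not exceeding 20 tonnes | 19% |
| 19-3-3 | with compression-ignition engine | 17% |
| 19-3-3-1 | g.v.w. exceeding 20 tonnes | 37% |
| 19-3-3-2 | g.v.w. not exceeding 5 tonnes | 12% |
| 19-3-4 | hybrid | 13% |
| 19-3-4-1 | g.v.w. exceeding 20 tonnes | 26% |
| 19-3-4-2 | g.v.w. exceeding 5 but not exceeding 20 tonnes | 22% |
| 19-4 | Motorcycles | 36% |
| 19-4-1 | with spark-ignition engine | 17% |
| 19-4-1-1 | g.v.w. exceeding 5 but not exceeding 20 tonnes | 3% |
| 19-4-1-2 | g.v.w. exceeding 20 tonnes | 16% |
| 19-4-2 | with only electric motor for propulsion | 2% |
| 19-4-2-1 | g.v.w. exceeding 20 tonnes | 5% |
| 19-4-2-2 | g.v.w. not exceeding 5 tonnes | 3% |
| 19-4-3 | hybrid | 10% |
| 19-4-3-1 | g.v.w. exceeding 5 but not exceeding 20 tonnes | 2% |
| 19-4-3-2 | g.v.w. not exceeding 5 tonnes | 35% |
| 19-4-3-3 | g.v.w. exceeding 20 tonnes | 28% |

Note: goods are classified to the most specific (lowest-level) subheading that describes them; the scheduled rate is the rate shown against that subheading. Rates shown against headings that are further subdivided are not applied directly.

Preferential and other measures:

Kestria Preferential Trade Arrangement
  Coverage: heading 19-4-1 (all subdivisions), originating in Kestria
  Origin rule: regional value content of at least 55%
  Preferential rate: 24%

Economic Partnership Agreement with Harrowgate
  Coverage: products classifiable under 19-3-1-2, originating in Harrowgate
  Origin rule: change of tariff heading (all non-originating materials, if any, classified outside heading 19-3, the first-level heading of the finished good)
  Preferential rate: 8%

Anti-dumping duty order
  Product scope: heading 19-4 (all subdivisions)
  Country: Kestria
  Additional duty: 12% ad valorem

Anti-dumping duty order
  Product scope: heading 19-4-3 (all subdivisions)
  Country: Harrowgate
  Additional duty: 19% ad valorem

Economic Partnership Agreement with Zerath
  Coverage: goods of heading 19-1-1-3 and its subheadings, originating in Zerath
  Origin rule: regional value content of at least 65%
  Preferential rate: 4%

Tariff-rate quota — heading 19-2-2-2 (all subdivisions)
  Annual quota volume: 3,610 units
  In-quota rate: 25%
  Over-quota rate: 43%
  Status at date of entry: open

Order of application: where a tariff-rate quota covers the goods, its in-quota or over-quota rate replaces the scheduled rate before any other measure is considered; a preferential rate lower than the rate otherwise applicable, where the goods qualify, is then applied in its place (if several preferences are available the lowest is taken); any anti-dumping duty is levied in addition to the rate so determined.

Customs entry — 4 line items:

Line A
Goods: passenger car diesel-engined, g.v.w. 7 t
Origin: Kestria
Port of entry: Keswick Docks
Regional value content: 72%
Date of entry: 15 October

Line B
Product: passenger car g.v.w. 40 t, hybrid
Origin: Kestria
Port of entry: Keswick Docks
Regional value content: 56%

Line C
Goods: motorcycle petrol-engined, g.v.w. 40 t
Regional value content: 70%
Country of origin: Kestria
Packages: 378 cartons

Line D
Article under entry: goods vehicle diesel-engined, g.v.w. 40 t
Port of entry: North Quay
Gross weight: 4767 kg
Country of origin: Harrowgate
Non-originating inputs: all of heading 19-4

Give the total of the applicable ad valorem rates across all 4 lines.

Line A: passenger car → 19-2; diesel-engined → 19-2-1; g.v.w. 7 t → 19-2-1-2. Scheduled 27%. Kestria agreement on 19-4-1: 19-2-1-2 not covered. → 27%.
Line B: passenger car → 19-2; hybrid → 19-2-2; g.v.w. 40 t → 19-2-2-2. Scheduled 38%. quota on 19-2-2-2 open → in-quota 25%; Kestria agreement on 19-4-1: 19-2-2-2 not covered. → 25%.
Line C: motorcycle → 19-4; petrol-engined → 19-4-1; g.v.w. 40 t → 19-4-1-2. Scheduled 16%. Kestria agreement on 19-4-1: RVC ≥ 55% → 24% available; preference 24% not lower than 16% → no reduction; anti-dumping (Kestria, 19-4): +12%; total 16% + 12% = 28%. → 28%.
Line D: goods vehicle → 19-3; diesel-engined → 19-3-3; g.v.w. 40 t → 19-3-3-1. Scheduled 37%. Harrowgate agreement on 19-3-1-2: 19-3-3-1 not covered. → 37%.
Sum: 27% + 25% + 28% + 37% = 117%.

117%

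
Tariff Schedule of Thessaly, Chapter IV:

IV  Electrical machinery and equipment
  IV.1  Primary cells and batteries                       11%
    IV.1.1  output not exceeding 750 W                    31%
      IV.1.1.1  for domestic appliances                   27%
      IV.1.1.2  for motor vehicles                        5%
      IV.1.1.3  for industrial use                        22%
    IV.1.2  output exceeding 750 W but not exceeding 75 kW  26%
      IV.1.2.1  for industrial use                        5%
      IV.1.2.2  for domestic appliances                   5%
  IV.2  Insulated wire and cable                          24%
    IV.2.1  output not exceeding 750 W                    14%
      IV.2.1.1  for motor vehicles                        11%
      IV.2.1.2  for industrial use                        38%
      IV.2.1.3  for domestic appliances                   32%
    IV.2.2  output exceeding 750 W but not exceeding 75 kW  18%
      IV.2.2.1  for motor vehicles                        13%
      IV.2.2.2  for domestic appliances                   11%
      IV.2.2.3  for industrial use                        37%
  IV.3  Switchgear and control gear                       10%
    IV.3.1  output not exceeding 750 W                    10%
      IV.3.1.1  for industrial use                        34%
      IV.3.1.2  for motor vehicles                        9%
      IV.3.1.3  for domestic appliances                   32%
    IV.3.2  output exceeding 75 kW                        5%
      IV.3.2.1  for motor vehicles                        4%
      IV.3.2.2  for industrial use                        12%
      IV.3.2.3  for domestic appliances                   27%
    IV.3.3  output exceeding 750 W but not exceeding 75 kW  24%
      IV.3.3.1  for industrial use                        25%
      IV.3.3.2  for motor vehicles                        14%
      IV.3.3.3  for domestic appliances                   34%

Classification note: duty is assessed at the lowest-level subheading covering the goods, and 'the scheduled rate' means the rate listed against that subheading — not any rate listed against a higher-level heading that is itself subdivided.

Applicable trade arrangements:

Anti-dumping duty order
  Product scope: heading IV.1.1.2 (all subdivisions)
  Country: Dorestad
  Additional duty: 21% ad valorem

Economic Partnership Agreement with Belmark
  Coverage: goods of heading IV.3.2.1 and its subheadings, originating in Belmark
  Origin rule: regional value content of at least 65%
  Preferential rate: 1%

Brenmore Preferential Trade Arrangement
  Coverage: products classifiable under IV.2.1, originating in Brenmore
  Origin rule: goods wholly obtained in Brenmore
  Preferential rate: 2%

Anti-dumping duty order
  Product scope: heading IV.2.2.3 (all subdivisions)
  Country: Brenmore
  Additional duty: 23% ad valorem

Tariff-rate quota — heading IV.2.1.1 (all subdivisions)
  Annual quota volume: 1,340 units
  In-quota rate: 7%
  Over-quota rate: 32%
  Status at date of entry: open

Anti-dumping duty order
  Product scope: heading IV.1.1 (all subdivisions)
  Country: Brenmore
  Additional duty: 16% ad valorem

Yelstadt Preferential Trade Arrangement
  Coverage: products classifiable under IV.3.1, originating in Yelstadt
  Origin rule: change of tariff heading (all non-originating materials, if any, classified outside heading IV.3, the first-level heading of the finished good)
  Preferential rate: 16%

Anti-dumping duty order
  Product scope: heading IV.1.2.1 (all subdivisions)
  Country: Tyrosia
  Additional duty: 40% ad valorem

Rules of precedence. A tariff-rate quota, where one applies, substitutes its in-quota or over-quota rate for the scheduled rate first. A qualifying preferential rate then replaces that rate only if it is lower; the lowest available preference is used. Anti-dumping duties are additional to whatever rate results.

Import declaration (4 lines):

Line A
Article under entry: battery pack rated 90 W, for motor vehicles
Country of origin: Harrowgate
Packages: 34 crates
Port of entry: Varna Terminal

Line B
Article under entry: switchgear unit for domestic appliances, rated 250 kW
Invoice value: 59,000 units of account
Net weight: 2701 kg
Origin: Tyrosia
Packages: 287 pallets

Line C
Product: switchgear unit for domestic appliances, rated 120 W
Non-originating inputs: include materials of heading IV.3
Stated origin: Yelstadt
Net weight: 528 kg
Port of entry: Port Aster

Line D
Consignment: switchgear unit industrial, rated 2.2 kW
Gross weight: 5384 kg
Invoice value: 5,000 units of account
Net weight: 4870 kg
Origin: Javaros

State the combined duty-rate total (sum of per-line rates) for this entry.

Line A: battery pack → IV.1; rated 90 W → IV.1.1; for motor vehicles → IV.1.1.2. Scheduled 5%. No special measure applies. → 5%.
Line B: switchgear unit → IV.3; rated 250 kW → IV.3.2; for domestic appliances → IV.3.2.3. Scheduled 27%. No special measure applies. → 27%.
Line C: switchgear unit → IV.3; rated 120 W → IV.3.1; for domestic appliances → IV.3.1.3. Scheduled 32%. Yelstadt agreement on IV.3.1: CTH not met. → 32%.
Line D: switchgear unit → IV.3; rated 2.2 kW → IV.3.3; industrial → IV.3.3.1. Scheduled 25%. No special measure applies. → 25%.
Sum: 5% + 27% + 32% + 25% = 89%.

89%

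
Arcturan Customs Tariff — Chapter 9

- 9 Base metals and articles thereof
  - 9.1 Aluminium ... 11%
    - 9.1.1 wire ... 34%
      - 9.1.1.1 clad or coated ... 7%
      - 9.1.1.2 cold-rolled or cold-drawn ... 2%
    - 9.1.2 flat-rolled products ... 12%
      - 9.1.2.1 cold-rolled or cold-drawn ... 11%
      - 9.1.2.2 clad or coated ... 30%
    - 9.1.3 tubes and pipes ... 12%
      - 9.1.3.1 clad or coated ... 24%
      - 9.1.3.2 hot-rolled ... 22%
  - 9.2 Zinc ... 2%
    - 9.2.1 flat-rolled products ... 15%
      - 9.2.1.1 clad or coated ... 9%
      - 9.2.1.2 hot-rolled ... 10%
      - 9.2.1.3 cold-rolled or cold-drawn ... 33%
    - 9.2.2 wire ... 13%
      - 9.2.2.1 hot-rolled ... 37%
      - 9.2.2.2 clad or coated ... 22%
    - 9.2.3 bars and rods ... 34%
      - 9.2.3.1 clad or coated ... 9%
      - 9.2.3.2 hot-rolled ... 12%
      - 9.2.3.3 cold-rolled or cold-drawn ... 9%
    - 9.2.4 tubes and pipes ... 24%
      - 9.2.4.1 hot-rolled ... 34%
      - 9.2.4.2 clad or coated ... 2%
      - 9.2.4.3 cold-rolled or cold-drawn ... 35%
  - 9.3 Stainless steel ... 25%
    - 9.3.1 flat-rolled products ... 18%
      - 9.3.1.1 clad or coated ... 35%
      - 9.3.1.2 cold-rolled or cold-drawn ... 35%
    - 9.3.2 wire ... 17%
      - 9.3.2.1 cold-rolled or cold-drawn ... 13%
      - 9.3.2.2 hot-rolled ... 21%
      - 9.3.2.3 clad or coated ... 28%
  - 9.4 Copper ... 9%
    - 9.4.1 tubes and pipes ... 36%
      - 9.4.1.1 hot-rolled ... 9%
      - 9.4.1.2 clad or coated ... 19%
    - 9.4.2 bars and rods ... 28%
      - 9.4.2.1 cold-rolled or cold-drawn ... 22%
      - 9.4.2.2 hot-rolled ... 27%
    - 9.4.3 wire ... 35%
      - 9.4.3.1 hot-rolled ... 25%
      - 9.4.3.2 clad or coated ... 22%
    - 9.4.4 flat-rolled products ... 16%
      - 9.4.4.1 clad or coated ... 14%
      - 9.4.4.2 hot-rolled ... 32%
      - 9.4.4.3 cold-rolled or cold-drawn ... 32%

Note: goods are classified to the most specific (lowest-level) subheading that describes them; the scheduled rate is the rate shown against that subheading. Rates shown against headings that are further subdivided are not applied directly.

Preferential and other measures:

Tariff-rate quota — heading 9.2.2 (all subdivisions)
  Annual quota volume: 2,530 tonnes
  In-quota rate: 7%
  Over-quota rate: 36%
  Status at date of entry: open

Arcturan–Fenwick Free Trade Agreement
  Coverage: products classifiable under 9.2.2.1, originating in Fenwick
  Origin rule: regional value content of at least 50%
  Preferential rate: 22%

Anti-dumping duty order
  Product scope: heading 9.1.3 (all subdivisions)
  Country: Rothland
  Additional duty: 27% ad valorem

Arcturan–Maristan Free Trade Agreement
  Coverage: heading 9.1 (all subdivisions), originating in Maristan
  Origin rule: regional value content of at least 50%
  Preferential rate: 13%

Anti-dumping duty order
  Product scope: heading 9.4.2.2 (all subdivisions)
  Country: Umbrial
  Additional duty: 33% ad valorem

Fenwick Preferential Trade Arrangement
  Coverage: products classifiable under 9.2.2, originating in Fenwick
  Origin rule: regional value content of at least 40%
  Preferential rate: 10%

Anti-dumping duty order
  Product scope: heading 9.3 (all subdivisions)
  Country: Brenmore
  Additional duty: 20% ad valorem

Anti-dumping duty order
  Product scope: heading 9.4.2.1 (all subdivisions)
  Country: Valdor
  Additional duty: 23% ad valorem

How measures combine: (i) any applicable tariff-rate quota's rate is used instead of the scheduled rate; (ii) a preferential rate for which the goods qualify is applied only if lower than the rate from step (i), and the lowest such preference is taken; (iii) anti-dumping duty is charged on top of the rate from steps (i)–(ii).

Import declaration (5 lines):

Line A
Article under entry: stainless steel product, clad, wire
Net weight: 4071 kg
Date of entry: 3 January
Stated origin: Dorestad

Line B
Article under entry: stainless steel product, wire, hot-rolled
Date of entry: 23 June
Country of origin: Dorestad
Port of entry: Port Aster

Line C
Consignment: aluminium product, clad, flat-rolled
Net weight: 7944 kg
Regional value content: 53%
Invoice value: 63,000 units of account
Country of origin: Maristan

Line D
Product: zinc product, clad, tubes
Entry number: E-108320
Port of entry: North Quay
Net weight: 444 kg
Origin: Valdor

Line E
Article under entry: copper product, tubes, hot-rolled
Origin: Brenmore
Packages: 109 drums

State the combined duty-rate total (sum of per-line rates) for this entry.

Line A: stainless steel → 9.3; wire → 9.3.2; clad → 9.3.2.3. Scheduled 28%. No special measure applies. → 28%.
Line B: stainless steel → 9.3; wire → 9.3.2; hot-rolled → 9.3.2.2. Scheduled 21%. No special measure applies. → 21%.
Line C: aluminium → 9.1; flat-rolled → 9.1.2; clad → 9.1.2.2. Scheduled 30%. Maristan agreement on 9.1: RVC ≥ 50% → 13% available; preferential 13%. → 13%.
Line D: zinc → 9.2; tubes → 9.2.4; clad → 9.2.4.2. Scheduled 2%. No special measure applies. → 2%.
Line E: copper → 9.4; tubes → 9.4.1; hot-rolled → 9.4.1.1. Scheduled 9%. No special measure applies. → 9%.
Sum: 28% + 21% + 13% + 2% + 9% = 73%.

73%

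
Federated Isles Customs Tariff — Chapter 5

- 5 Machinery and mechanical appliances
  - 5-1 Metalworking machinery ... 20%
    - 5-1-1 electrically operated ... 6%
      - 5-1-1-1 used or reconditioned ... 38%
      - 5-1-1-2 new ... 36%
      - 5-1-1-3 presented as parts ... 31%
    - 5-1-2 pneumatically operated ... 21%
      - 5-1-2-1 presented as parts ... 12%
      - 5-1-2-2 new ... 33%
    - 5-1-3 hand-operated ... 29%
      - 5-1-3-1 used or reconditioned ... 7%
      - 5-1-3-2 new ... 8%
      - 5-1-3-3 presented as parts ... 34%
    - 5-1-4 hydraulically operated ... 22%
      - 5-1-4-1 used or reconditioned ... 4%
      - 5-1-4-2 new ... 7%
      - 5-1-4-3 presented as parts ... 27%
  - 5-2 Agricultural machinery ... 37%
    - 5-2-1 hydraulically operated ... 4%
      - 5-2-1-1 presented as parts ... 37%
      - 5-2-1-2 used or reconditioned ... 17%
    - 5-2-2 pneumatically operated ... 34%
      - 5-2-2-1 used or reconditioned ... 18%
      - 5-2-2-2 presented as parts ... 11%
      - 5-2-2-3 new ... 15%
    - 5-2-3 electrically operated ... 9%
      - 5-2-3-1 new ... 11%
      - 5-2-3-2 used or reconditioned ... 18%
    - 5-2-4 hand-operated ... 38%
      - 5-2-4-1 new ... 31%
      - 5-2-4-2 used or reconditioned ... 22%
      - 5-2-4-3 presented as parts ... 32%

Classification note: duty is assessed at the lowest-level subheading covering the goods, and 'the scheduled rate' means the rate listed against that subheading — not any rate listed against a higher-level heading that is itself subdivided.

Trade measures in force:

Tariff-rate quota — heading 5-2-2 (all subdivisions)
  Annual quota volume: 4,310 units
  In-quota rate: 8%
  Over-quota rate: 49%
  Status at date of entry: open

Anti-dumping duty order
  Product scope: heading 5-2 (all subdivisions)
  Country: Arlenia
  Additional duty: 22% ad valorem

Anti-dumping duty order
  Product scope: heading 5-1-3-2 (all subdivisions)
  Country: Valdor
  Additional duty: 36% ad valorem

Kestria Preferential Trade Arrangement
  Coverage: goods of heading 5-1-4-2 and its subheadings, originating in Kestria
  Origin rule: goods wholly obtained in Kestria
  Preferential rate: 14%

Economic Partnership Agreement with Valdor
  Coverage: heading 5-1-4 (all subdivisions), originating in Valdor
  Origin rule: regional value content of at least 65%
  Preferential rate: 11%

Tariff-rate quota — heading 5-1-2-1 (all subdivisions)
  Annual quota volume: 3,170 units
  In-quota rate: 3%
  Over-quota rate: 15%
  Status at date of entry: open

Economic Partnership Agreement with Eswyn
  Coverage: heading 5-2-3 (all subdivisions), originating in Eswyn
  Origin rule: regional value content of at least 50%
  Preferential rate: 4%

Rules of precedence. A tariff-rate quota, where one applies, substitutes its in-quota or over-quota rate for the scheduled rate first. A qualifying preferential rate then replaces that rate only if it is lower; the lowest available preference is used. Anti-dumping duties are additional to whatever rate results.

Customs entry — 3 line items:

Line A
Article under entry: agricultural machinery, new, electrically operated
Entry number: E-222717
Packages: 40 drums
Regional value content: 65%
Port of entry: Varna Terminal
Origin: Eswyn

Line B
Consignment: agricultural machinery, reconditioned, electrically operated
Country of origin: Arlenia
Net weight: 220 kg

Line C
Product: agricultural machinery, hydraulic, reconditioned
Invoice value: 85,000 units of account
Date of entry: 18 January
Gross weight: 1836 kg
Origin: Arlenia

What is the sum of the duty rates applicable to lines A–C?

Line A: agricultural → 5-2; electrically operated → 5-2-3; new → 5-2-3-1. Scheduled 11%. Eswyn agreement on 5-2-3: RVC ≥ 50% → 4% available; preferential 4%. → 4%.
Line B: agricultural → 5-2; electrically operated → 5-2-3; reconditioned → 5-2-3-2. Scheduled 18%. anti-dumping (Arlenia, 5-2): +22%; total 18% + 22% = 40%. → 40%.
Line C: agricultural → 5-2; hydraulic → 5-2-1; reconditioned → 5-2-1-2. Scheduled 17%. anti-dumping (Arlenia, 5-2): +22%; total 17% + 22% = 39%. → 39%.
Sum: 4% + 40% + 39% = 83%.

83%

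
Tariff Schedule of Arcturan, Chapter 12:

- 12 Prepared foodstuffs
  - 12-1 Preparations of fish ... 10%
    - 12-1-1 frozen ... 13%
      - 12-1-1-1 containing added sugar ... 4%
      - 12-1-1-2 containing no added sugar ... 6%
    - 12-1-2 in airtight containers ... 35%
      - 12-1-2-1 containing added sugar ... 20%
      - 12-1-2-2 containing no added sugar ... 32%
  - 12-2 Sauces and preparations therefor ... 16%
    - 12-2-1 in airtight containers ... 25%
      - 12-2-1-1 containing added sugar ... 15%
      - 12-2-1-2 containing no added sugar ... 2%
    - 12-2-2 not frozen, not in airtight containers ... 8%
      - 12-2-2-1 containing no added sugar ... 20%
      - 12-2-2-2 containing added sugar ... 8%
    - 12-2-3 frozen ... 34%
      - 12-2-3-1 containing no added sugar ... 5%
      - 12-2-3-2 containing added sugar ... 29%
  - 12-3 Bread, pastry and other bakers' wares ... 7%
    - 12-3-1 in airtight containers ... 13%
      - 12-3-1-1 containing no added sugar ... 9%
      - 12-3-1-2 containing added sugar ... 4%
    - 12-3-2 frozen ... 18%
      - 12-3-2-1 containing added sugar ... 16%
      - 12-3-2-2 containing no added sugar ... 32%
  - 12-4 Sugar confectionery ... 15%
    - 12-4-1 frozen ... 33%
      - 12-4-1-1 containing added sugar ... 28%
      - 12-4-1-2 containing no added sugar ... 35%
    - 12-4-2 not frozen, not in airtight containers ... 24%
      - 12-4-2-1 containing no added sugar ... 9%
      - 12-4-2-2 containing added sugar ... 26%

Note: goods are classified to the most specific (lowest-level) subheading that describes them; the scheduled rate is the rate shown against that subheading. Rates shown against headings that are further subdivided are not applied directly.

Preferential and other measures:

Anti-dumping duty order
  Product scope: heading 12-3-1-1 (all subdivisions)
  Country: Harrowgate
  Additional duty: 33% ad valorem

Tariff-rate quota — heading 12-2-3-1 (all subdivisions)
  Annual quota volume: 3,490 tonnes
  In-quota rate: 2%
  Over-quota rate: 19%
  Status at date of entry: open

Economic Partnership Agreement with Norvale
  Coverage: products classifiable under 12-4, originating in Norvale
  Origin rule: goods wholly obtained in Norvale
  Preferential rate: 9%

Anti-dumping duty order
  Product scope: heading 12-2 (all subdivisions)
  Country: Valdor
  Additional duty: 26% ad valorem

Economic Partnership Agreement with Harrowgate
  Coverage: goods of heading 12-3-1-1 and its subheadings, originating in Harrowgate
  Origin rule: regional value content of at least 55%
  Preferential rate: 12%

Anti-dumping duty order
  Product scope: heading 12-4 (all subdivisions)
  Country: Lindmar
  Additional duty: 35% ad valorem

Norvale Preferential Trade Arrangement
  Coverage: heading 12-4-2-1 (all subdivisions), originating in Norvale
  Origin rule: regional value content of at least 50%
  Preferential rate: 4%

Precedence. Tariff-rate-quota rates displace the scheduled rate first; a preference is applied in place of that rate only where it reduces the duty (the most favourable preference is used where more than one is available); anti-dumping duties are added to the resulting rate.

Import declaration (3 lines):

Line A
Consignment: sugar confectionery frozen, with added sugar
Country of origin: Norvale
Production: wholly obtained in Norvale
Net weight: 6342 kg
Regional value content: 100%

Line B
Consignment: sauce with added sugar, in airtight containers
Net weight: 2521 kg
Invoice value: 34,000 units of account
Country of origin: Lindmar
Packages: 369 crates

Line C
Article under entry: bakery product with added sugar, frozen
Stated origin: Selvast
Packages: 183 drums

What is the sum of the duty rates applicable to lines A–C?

Line A: sugar confectionery → 12-4; frozen → 12-4-1; with added sugar → 12-4-1-1. Scheduled 28%. Norvale agreement on 12-4: wholly obtained → 9% available; Norvale agreement on 12-4-2-1: 12-4-1-1 not covered; preferential 9%. → 9%.
Line B: sauce → 12-2; in airtight containers → 12-2-1; with added sugar → 12-2-1-1. Scheduled 15%. No special measure applies. → 15%.
Line C: bakery product → 12-3; frozen → 12-3-2; with added sugar → 12-3-2-1. Scheduled 16%. No special measure applies. → 16%.
Sum: 9% + 15% + 16% = 40%.

40%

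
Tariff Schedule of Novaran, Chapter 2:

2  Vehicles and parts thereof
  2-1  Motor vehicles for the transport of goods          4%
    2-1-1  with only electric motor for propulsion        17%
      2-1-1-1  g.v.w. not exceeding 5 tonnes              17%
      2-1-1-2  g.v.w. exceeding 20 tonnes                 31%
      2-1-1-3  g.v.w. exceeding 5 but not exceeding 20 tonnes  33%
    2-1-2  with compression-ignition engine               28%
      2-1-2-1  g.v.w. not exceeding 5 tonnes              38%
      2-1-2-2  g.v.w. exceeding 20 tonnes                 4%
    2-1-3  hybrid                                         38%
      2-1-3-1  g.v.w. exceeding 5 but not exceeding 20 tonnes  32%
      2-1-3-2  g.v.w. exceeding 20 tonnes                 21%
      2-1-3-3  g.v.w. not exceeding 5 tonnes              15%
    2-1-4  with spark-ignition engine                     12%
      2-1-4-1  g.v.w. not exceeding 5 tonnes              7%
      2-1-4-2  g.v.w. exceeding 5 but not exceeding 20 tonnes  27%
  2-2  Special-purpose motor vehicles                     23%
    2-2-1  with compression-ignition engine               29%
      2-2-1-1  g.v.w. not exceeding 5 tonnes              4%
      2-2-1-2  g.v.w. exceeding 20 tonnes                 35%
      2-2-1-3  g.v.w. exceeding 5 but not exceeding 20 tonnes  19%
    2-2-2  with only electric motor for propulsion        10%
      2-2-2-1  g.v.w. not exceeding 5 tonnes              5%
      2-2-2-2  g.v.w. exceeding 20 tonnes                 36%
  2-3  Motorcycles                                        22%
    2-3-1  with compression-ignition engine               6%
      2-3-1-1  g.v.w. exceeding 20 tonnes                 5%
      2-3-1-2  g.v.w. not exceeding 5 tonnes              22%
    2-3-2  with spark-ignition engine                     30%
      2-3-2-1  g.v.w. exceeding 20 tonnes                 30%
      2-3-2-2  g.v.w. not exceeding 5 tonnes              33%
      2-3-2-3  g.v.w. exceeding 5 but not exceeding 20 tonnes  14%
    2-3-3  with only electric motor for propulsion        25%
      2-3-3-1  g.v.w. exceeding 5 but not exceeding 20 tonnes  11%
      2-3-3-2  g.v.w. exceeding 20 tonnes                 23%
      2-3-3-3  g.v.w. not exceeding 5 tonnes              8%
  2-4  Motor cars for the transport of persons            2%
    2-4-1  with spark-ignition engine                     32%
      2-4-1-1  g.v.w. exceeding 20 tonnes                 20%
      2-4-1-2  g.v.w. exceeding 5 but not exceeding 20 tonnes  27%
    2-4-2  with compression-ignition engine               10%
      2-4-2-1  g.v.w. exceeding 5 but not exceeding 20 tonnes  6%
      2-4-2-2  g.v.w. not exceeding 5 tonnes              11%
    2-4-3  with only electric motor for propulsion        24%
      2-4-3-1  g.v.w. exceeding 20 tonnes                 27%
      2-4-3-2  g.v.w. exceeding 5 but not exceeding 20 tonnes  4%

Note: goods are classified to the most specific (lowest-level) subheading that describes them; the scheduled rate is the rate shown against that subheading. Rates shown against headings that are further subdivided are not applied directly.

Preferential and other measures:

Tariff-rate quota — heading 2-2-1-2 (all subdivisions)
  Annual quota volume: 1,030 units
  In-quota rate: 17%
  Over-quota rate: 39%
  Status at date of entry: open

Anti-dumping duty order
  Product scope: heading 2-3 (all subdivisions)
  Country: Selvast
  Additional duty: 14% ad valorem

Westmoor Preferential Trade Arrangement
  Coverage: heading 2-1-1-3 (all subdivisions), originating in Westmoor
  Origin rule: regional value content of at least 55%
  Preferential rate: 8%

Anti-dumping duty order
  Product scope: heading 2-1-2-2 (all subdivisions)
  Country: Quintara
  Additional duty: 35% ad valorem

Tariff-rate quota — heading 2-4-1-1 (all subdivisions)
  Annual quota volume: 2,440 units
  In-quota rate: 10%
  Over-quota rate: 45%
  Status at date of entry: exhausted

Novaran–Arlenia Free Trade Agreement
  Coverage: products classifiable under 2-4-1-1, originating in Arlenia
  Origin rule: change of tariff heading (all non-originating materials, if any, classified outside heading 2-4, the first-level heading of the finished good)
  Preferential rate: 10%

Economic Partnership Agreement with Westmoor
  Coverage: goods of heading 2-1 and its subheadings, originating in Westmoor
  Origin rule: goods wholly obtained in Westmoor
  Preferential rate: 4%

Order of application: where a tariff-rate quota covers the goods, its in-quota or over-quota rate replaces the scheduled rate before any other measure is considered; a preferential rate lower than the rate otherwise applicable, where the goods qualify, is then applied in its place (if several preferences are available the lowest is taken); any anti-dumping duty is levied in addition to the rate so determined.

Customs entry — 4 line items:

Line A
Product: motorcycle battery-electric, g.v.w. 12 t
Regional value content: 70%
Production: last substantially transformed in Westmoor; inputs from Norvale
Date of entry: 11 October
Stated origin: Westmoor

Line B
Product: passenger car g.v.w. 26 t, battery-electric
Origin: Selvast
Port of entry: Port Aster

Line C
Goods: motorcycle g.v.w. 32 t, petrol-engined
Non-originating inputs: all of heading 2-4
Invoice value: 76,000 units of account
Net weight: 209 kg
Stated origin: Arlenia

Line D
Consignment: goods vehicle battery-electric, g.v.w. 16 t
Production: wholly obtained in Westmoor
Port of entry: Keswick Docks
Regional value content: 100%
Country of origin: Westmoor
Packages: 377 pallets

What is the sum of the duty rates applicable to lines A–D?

72%

Line A: motorcycle → 2-3; battery-electric → 2-3-3; g.v.w. 12 t → 2-3-3-1. Scheduled 11%. Westmoor agreement on 2-1-1-3: 2-3-3-1 not covered; Westmoor agreement on 2-1: 2-3-3-1 not covered. → 11%.
Line B: passenger car → 2-4; battery-electric → 2-4-3; g.v.w. 26 t → 2-4-3-1. Scheduled 27%. No special measure applies. → 27%.
Line C: motorcycle → 2-3; petrol-engined → 2-3-2; g.v.w. 32 t → 2-3-2-1. Scheduled 30%. Arlenia agreement on 2-4-1-1: 2-3-2-1 not covered. → 30%.
Line D: goods vehicle → 2-1; battery-electric → 2-1-1; g.v.w. 16 t → 2-1-1-3. Scheduled 33%. Westmoor agreement on 2-1-1-3: RVC ≥ 55% → 8% available; Westmoor agreement on 2-1: wholly obtained → 4% available; preferential 4%. → 4%.
Sum: 11% + 27% + 30% + 4% = 72%.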